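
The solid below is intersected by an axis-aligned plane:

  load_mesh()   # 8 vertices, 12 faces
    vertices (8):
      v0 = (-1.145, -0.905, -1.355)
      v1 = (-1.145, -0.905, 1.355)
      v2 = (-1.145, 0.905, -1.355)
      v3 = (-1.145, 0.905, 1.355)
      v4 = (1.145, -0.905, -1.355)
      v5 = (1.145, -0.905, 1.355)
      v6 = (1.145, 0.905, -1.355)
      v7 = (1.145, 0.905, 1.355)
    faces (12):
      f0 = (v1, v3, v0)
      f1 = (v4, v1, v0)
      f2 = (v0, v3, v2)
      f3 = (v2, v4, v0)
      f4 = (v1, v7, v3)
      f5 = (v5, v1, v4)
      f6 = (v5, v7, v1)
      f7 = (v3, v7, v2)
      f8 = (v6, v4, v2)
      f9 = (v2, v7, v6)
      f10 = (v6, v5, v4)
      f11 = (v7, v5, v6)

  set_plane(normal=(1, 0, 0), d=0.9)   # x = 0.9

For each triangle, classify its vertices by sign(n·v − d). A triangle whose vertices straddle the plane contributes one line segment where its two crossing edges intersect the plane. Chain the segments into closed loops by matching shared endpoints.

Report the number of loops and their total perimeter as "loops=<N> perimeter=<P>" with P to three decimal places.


Straddling triangles (8 of 12):
  (v4,v1,v0) [+--] → (0.9, -0.905, -1.06507)–(0.9, -0.905, -1.355)  len=0.2899
  (v2,v4,v0) [-+-] → (0.9, -0.711354, -1.355)–(0.9, -0.905, -1.355)  len=0.1936
  (v1,v7,v3) [-+-] → (0.9, 0.711354, 1.355)–(0.9, 0.905, 1.355)  len=0.1936
  (v5,v1,v4) [+-+] → (0.9, -0.905, 1.355)–(0.9, -0.905, -1.06507)  len=2.4201
  (v5,v7,v1) [++-] → (0.9, 0.711354, 1.355)–(0.9, -0.905, 1.355)  len=1.6164
  (v3,v7,v2) [-+-] → (0.9, 0.905, 1.355)–(0.9, 0.905, 1.06507)  len=0.2899
  (v6,v4,v2) [++-] → (0.9, -0.711354, -1.355)–(0.9, 0.905, -1.355)  len=1.6164
  (v2,v7,v6) [-++] → (0.9, 0.905, 1.06507)–(0.9, 0.905, -1.355)  len=2.4201

Chained into 1 loop(s):
  loop 1: 8 segments, perimeter = 9.0400
Total perimeter = 9.040

loops=1 perimeter=9.040


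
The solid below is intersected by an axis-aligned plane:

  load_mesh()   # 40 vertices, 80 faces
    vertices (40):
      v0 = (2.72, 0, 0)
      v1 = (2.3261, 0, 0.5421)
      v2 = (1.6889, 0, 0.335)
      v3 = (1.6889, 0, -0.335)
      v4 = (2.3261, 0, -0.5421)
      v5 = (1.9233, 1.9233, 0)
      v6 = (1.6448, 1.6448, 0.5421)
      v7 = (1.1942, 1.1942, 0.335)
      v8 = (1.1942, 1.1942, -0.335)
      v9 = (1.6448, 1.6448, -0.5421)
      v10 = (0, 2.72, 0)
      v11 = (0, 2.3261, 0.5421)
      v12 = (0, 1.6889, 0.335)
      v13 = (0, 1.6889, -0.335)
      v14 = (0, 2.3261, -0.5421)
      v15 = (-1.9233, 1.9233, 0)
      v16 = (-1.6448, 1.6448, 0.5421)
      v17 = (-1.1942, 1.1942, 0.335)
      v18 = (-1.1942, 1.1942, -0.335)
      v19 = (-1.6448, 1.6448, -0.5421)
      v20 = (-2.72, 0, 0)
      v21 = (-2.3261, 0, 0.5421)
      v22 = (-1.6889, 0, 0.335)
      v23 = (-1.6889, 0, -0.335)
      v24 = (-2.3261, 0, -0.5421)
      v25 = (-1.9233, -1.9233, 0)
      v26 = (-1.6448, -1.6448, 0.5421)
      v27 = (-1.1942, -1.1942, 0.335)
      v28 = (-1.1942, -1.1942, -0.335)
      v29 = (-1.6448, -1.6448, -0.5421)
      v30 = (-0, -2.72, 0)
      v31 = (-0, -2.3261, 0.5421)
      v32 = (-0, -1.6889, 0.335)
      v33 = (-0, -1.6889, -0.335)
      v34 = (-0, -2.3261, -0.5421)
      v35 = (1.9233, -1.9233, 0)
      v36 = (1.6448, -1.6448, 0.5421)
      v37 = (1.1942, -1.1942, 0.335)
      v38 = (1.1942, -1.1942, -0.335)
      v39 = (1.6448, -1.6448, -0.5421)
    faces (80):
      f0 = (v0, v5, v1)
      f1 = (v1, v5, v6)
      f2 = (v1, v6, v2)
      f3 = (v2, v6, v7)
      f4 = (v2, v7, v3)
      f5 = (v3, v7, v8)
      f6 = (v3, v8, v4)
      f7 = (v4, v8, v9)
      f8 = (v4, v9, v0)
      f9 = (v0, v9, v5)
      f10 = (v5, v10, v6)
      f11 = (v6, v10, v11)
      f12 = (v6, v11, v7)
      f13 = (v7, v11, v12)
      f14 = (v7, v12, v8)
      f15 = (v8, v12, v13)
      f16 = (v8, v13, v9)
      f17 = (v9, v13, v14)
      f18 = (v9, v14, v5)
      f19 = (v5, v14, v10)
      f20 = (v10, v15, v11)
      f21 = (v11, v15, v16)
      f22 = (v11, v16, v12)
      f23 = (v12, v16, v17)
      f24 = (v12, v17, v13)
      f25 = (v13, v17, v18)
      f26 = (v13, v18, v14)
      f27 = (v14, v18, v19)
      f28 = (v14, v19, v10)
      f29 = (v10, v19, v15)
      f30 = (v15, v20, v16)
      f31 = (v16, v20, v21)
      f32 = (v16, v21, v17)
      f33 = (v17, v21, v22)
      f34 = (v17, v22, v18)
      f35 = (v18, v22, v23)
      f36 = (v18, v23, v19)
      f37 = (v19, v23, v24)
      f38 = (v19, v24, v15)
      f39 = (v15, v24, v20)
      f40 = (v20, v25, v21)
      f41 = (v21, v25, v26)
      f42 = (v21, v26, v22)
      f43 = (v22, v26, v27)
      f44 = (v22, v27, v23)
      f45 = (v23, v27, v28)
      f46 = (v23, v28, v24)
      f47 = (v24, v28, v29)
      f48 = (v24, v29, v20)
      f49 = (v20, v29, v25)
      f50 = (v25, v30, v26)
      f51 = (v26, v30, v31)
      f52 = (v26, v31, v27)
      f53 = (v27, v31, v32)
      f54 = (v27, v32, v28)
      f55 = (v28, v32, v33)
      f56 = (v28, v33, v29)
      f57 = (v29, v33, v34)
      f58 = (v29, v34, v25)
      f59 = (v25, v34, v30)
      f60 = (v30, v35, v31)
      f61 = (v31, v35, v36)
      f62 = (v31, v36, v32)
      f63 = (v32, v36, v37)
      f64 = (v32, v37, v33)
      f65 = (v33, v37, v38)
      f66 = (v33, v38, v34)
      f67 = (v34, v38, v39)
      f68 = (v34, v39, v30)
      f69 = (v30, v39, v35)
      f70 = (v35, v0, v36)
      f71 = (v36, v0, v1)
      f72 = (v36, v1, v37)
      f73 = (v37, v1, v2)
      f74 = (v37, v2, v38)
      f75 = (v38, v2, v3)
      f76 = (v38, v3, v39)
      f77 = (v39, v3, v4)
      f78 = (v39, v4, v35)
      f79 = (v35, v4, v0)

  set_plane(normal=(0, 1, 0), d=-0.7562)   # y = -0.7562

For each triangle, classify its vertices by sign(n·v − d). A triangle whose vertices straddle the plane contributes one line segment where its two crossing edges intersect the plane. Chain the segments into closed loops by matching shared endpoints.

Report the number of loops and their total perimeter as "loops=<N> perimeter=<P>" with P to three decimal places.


loops=2 perimeter=6.700

Straddling triangles (20 of 80):
  (v20,v25,v21) [+-+] → (-2.40675, -0.7562, 0)–(-2.16773, -0.7562, 0.328958)  len=0.4066
  (v21,v25,v26) [+--] → (-2.16773, -0.7562, 0.328958)–(-2.01287, -0.7562, 0.5421)  len=0.2635
  (v21,v26,v22) [+-+] → (-2.01287, -0.7562, 0.5421)–(-1.66862, -0.7562, 0.430215)  len=0.3620
  (v22,v26,v27) [+--] → (-1.66862, -0.7562, 0.430215)–(-1.37564, -0.7562, 0.335)  len=0.3081
  (v22,v27,v23) [+-+] → (-1.37564, -0.7562, 0.335)–(-1.37564, -0.7562, 0.0892623)  len=0.2457
  (v23,v27,v28) [+--] → (-1.37564, -0.7562, 0.0892623)–(-1.37564, -0.7562, -0.335)  len=0.4243
  (v23,v28,v24) [+-+] → (-1.37564, -0.7562, -0.335)–(-1.60935, -0.7562, -0.410959)  len=0.2457
  (v24,v28,v29) [+--] → (-1.60935, -0.7562, -0.410959)–(-2.01287, -0.7562, -0.5421)  len=0.4243
  (v24,v29,v20) [+-+] → (-2.01287, -0.7562, -0.5421)–(-2.22567, -0.7562, -0.249232)  len=0.3620
  (v20,v29,v25) [+--] → (-2.22567, -0.7562, -0.249232)–(-2.40675, -0.7562, 0)  len=0.3081
  (v35,v0,v36) [-+-] → (2.40675, -0.7562, 0)–(2.22567, -0.7562, 0.249232)  len=0.3081
  (v36,v0,v1) [-++] → (2.22567, -0.7562, 0.249232)–(2.01287, -0.7562, 0.5421)  len=0.3620
  (v36,v1,v37) [-+-] → (2.01287, -0.7562, 0.5421)–(1.60935, -0.7562, 0.410959)  len=0.4243
  (v37,v1,v2) [-++] → (1.60935, -0.7562, 0.410959)–(1.37564, -0.7562, 0.335)  len=0.2457
  (v37,v2,v38) [-+-] → (1.37564, -0.7562, 0.335)–(1.37564, -0.7562, -0.0892623)  len=0.4243
  (v38,v2,v3) [-++] → (1.37564, -0.7562, -0.0892623)–(1.37564, -0.7562, -0.335)  len=0.2457
  (v38,v3,v39) [-+-] → (1.37564, -0.7562, -0.335)–(1.66862, -0.7562, -0.430215)  len=0.3081
  (v39,v3,v4) [-++] → (1.66862, -0.7562, -0.430215)–(2.01287, -0.7562, -0.5421)  len=0.3620
  (v39,v4,v35) [-+-] → (2.01287, -0.7562, -0.5421)–(2.16773, -0.7562, -0.328958)  len=0.2635
  (v35,v4,v0) [-++] → (2.16773, -0.7562, -0.328958)–(2.40675, -0.7562, 0)  len=0.4066

Chained into 2 loop(s):
  loop 1: 10 segments, perimeter = 3.3502
  loop 2: 10 segments, perimeter = 3.3502
Total perimeter = 6.700


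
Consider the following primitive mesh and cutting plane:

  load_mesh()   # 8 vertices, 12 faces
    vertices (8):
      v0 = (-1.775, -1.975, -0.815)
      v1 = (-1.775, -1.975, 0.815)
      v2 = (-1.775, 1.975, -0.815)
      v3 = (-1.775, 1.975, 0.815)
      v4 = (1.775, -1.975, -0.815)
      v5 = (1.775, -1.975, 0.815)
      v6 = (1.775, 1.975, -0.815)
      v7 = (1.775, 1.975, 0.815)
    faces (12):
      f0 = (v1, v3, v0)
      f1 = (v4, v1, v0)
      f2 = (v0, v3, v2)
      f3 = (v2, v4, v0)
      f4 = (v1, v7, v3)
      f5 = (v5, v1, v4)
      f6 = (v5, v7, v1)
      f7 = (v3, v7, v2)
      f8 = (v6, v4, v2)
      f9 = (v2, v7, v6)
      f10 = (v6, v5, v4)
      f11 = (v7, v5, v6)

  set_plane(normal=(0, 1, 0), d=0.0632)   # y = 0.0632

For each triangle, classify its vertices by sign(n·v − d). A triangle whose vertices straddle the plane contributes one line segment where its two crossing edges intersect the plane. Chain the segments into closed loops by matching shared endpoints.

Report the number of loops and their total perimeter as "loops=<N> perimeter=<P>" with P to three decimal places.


Straddling triangles (8 of 12):
  (v1,v3,v0) [-+-] → (-1.775, 0.0632, 0.815)–(-1.775, 0.0632, 0.02608)  len=0.7889
  (v0,v3,v2) [-++] → (-1.775, 0.0632, 0.02608)–(-1.775, 0.0632, -0.815)  len=0.8411
  (v2,v4,v0) [+--] → (-0.0568, 0.0632, -0.815)–(-1.775, 0.0632, -0.815)  len=1.7182
  (v1,v7,v3) [-++] → (0.0568, 0.0632, 0.815)–(-1.775, 0.0632, 0.815)  len=1.8318
  (v5,v7,v1) [-+-] → (1.775, 0.0632, 0.815)–(0.0568, 0.0632, 0.815)  len=1.7182
  (v6,v4,v2) [+-+] → (1.775, 0.0632, -0.815)–(-0.0568, 0.0632, -0.815)  len=1.8318
  (v6,v5,v4) [+--] → (1.775, 0.0632, -0.02608)–(1.775, 0.0632, -0.815)  len=0.7889
  (v7,v5,v6) [+-+] → (1.775, 0.0632, 0.815)–(1.775, 0.0632, -0.02608)  len=0.8411

Chained into 1 loop(s):
  loop 1: 8 segments, perimeter = 10.3600
Total perimeter = 10.360

loops=1 perimeter=10.360


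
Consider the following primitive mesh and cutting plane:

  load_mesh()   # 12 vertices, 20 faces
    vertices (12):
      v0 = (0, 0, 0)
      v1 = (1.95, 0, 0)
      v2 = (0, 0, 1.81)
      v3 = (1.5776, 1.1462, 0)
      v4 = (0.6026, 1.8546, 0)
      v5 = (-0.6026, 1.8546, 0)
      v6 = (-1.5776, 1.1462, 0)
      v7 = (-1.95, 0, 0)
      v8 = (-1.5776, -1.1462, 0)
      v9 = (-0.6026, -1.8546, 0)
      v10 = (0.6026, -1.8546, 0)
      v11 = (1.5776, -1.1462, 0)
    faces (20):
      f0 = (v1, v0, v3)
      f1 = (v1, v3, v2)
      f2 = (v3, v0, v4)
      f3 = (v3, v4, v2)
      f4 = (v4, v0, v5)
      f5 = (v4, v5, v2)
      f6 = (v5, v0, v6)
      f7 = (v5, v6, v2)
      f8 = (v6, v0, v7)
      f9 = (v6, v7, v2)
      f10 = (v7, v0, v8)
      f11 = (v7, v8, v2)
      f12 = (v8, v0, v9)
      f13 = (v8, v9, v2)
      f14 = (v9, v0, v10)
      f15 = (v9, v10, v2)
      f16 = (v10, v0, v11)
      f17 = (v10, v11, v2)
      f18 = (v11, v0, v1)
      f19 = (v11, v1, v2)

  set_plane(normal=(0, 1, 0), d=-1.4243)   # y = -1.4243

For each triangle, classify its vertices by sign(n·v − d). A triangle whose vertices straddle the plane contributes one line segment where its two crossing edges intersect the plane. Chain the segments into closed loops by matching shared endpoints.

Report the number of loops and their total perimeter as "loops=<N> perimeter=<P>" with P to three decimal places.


Straddling triangles (6 of 20):
  (v8,v0,v9) [++-] → (-0.462786, -1.4243, 0)–(-1.19484, -1.4243, 0)  len=0.7321
  (v8,v9,v2) [+-+] → (-1.19484, -1.4243, 0)–(-0.462786, -1.4243, 0.419952)  len=0.8440
  (v9,v0,v10) [-+-] → (-0.462786, -1.4243, 0)–(0.462786, -1.4243, 0)  len=0.9256
  (v9,v10,v2) [--+] → (0.462786, -1.4243, 0.419952)–(-0.462786, -1.4243, 0.419952)  len=0.9256
  (v10,v0,v11) [-++] → (0.462786, -1.4243, 0)–(1.19484, -1.4243, 0)  len=0.7321
  (v10,v11,v2) [-++] → (1.19484, -1.4243, 0)–(0.462786, -1.4243, 0.419952)  len=0.8440

Chained into 1 loop(s):
  loop 1: 6 segments, perimeter = 5.0032
Total perimeter = 5.003

loops=1 perimeter=5.003


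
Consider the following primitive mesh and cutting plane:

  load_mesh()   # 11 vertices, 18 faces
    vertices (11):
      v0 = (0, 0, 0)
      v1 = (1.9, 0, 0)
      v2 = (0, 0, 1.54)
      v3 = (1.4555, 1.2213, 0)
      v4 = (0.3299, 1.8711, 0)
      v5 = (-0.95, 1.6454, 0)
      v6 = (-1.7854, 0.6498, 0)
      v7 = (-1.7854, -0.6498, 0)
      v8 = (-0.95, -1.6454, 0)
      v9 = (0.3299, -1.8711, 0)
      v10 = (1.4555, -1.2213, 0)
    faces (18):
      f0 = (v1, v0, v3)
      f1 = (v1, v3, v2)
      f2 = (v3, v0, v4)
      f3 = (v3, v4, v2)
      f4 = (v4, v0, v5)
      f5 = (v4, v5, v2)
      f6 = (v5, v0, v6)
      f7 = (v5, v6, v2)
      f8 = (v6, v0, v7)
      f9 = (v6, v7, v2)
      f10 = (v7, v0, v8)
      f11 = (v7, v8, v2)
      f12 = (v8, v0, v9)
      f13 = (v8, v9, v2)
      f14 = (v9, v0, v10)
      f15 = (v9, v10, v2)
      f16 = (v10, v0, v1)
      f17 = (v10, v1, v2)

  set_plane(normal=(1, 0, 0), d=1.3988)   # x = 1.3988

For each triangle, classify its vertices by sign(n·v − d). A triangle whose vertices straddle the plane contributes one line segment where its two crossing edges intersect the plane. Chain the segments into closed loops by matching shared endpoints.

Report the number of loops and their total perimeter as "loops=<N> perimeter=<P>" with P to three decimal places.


loops=1 perimeter=5.156

Straddling triangles (8 of 18):
  (v1,v0,v3) [+-+] → (1.3988, 0, 0)–(1.3988, 1.17372, 0)  len=1.1737
  (v1,v3,v2) [++-] → (1.3988, 1.17372, 0.0599918)–(1.3988, 0, 0.406236)  len=1.2237
  (v3,v0,v4) [+--] → (1.3988, 1.17372, 0)–(1.3988, 1.25403, 0)  len=0.0803
  (v3,v4,v2) [+--] → (1.3988, 1.25403, 0)–(1.3988, 1.17372, 0.0599918)  len=0.1002
  (v9,v0,v10) [--+] → (1.3988, -1.17372, 0)–(1.3988, -1.25403, 0)  len=0.0803
  (v9,v10,v2) [-+-] → (1.3988, -1.25403, 0)–(1.3988, -1.17372, 0.0599918)  len=0.1002
  (v10,v0,v1) [+-+] → (1.3988, -1.17372, 0)–(1.3988, 0, 0)  len=1.1737
  (v10,v1,v2) [++-] → (1.3988, 0, 0.406236)–(1.3988, -1.17372, 0.0599918)  len=1.2237

Chained into 1 loop(s):
  loop 1: 8 segments, perimeter = 5.1560
Total perimeter = 5.156


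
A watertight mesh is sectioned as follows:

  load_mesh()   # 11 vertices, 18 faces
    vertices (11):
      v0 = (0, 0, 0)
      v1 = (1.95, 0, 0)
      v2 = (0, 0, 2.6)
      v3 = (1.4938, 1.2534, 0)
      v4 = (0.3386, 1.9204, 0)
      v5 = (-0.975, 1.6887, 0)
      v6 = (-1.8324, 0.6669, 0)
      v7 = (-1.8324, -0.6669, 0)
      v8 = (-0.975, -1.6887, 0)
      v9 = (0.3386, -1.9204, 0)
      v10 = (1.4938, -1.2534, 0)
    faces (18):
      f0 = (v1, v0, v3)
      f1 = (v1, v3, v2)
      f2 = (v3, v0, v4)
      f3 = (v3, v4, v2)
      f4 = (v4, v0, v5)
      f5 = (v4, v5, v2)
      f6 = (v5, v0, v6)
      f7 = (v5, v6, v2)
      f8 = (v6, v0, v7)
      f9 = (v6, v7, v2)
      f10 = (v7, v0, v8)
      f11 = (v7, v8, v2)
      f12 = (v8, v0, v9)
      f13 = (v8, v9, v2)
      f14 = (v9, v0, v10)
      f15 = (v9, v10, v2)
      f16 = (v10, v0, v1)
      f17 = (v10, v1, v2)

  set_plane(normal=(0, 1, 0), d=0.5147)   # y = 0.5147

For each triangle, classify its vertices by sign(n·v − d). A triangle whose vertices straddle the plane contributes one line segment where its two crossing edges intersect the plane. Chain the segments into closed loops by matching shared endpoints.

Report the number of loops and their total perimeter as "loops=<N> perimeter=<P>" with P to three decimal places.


loops=1 perimeter=8.927

Straddling triangles (10 of 18):
  (v1,v0,v3) [--+] → (0.613419, 0.5147, 0)–(1.76266, 0.5147, 0)  len=1.1492
  (v1,v3,v2) [-+-] → (1.76266, 0.5147, 0)–(0.613419, 0.5147, 1.53233)  len=1.9154
  (v3,v0,v4) [+-+] → (0.613419, 0.5147, 0)–(0.0907506, 0.5147, 0)  len=0.5227
  (v3,v4,v2) [++-] → (0.0907506, 0.5147, 1.90316)–(0.613419, 0.5147, 1.53233)  len=0.6409
  (v4,v0,v5) [+-+] → (0.0907506, 0.5147, 0)–(-0.297171, 0.5147, 0)  len=0.3879
  (v4,v5,v2) [++-] → (-0.297171, 0.5147, 1.80754)–(0.0907506, 0.5147, 1.90316)  len=0.3995
  (v5,v0,v6) [+-+] → (-0.297171, 0.5147, 0)–(-1.41421, 0.5147, 0)  len=1.1170
  (v5,v6,v2) [++-] → (-1.41421, 0.5147, 0.593372)–(-0.297171, 0.5147, 1.80754)  len=1.6498
  (v6,v0,v7) [+--] → (-1.41421, 0.5147, 0)–(-1.8324, 0.5147, 0)  len=0.4182
  (v6,v7,v2) [+--] → (-1.8324, 0.5147, 0)–(-1.41421, 0.5147, 0.593372)  len=0.7259

Chained into 1 loop(s):
  loop 1: 10 segments, perimeter = 8.9266
Total perimeter = 8.927


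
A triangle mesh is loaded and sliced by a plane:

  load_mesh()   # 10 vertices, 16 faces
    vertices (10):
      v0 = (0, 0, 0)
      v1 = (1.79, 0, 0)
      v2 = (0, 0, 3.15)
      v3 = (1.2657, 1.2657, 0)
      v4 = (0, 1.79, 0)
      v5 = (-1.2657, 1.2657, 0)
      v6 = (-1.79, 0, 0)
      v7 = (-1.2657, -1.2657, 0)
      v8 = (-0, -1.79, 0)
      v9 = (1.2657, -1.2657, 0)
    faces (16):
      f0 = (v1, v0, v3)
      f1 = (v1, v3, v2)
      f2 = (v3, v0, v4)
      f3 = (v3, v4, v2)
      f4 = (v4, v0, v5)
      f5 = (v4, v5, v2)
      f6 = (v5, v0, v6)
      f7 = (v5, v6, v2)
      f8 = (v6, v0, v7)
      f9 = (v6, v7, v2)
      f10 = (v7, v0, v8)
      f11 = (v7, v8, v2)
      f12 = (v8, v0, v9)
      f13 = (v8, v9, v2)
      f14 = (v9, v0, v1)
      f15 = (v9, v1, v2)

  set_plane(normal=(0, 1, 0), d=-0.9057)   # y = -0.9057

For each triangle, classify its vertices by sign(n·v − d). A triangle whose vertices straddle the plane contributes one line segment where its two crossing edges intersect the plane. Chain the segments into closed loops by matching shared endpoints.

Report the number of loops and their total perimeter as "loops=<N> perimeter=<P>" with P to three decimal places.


loops=1 perimeter=7.132

Straddling triangles (8 of 16):
  (v6,v0,v7) [++-] → (-0.9057, -0.9057, 0)–(-1.41483, -0.9057, 0)  len=0.5091
  (v6,v7,v2) [+-+] → (-1.41483, -0.9057, 0)–(-0.9057, -0.9057, 0.895947)  len=1.0305
  (v7,v0,v8) [-+-] → (-0.9057, -0.9057, 0)–(0, -0.9057, 0)  len=0.9057
  (v7,v8,v2) [--+] → (0, -0.9057, 1.55617)–(-0.9057, -0.9057, 0.895947)  len=1.1208
  (v8,v0,v9) [-+-] → (0, -0.9057, 0)–(0.9057, -0.9057, 0)  len=0.9057
  (v8,v9,v2) [--+] → (0.9057, -0.9057, 0.895947)–(0, -0.9057, 1.55617)  len=1.1208
  (v9,v0,v1) [-++] → (0.9057, -0.9057, 0)–(1.41483, -0.9057, 0)  len=0.5091
  (v9,v1,v2) [-++] → (1.41483, -0.9057, 0)–(0.9057, -0.9057, 0.895947)  len=1.0305

Chained into 1 loop(s):
  loop 1: 8 segments, perimeter = 7.1322
Total perimeter = 7.132


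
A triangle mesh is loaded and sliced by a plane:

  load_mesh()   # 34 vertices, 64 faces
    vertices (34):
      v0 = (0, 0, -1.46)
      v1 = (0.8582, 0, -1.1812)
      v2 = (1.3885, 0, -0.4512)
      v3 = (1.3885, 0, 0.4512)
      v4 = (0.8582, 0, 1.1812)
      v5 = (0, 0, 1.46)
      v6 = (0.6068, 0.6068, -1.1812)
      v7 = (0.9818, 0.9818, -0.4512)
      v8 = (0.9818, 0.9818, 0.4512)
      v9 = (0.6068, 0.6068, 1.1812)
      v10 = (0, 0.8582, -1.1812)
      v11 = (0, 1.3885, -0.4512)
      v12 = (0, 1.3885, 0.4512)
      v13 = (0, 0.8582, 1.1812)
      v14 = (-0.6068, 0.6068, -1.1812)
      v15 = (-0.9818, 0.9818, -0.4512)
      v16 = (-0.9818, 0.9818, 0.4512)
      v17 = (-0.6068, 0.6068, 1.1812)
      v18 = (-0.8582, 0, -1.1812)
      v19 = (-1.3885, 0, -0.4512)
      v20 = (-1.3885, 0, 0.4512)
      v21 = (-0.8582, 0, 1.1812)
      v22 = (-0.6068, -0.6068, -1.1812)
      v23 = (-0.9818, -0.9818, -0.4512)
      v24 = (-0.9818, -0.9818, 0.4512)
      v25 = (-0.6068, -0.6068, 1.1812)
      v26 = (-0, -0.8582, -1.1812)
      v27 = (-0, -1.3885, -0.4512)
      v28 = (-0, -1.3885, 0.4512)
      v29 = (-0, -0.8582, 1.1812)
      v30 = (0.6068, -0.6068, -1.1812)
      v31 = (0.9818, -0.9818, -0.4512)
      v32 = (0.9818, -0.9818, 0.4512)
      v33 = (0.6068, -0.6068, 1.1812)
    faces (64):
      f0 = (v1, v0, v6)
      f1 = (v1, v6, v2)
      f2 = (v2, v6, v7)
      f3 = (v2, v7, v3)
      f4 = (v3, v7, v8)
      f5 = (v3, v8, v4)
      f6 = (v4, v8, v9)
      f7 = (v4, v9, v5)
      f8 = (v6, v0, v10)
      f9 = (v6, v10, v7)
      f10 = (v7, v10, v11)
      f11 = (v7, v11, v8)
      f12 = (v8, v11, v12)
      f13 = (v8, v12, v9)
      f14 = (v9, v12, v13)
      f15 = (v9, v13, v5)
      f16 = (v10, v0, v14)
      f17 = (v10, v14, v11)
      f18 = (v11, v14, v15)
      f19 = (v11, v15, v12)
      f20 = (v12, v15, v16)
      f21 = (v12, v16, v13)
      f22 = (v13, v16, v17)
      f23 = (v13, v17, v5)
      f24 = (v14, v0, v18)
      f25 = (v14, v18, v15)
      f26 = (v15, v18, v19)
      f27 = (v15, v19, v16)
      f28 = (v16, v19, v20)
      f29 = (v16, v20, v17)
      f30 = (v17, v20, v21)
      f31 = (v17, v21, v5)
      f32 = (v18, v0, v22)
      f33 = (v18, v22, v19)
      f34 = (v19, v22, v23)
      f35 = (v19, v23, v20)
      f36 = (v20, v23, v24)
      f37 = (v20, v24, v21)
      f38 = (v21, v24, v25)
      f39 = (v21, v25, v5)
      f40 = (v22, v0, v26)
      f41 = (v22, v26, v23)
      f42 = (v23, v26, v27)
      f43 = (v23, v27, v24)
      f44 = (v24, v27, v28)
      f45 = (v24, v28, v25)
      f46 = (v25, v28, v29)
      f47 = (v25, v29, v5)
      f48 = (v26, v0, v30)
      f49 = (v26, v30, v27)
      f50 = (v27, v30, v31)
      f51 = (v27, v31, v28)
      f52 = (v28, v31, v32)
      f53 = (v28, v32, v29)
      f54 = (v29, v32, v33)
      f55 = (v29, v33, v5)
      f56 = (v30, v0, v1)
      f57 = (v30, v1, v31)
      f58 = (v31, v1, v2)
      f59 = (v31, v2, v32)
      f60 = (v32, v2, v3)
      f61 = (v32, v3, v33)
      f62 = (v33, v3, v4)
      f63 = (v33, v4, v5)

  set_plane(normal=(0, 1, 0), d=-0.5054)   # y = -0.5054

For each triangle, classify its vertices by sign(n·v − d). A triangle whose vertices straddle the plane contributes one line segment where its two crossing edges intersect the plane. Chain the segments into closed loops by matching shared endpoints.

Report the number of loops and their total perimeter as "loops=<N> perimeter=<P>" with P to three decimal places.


loops=1 perimeter=8.057

Straddling triangles (20 of 64):
  (v18,v0,v22) [++-] → (-0.5054, -0.5054, -1.22779)–(-0.64881, -0.5054, -1.1812)  len=0.1508
  (v18,v22,v19) [+-+] → (-0.64881, -0.5054, -1.1812)–(-0.737427, -0.5054, -1.05921)  len=0.1508
  (v19,v22,v23) [+--] → (-0.737427, -0.5054, -1.05921)–(-1.17914, -0.5054, -0.4512)  len=0.7515
  (v19,v23,v20) [+-+] → (-1.17914, -0.5054, -0.4512)–(-1.17914, -0.5054, -0.0133274)  len=0.4379
  (v20,v23,v24) [+--] → (-1.17914, -0.5054, -0.0133274)–(-1.17914, -0.5054, 0.4512)  len=0.4645
  (v20,v24,v21) [+-+] → (-1.17914, -0.5054, 0.4512)–(-0.921825, -0.5054, 0.805419)  len=0.4378
  (v21,v24,v25) [+--] → (-0.921825, -0.5054, 0.805419)–(-0.64881, -0.5054, 1.1812)  len=0.4645
  (v21,v25,v5) [+-+] → (-0.64881, -0.5054, 1.1812)–(-0.5054, -0.5054, 1.22779)  len=0.1508
  (v22,v0,v26) [-+-] → (-0.5054, -0.5054, -1.22779)–(0, -0.5054, -1.29581)  len=0.5100
  (v25,v29,v5) [--+] → (0, -0.5054, 1.29581)–(-0.5054, -0.5054, 1.22779)  len=0.5100
  (v26,v0,v30) [-+-] → (0, -0.5054, -1.29581)–(0.5054, -0.5054, -1.22779)  len=0.5100
  (v29,v33,v5) [--+] → (0.5054, -0.5054, 1.22779)–(0, -0.5054, 1.29581)  len=0.5100
  (v30,v0,v1) [-++] → (0.5054, -0.5054, -1.22779)–(0.64881, -0.5054, -1.1812)  len=0.1508
  (v30,v1,v31) [-+-] → (0.64881, -0.5054, -1.1812)–(0.921825, -0.5054, -0.805419)  len=0.4645
  (v31,v1,v2) [-++] → (0.921825, -0.5054, -0.805419)–(1.17914, -0.5054, -0.4512)  len=0.4378
  (v31,v2,v32) [-+-] → (1.17914, -0.5054, -0.4512)–(1.17914, -0.5054, 0.0133274)  len=0.4645
  (v32,v2,v3) [-++] → (1.17914, -0.5054, 0.0133274)–(1.17914, -0.5054, 0.4512)  len=0.4379
  (v32,v3,v33) [-+-] → (1.17914, -0.5054, 0.4512)–(0.737427, -0.5054, 1.05921)  len=0.7515
  (v33,v3,v4) [-++] → (0.737427, -0.5054, 1.05921)–(0.64881, -0.5054, 1.1812)  len=0.1508
  (v33,v4,v5) [-++] → (0.64881, -0.5054, 1.1812)–(0.5054, -0.5054, 1.22779)  len=0.1508

Chained into 1 loop(s):
  loop 1: 20 segments, perimeter = 8.0570
Total perimeter = 8.057


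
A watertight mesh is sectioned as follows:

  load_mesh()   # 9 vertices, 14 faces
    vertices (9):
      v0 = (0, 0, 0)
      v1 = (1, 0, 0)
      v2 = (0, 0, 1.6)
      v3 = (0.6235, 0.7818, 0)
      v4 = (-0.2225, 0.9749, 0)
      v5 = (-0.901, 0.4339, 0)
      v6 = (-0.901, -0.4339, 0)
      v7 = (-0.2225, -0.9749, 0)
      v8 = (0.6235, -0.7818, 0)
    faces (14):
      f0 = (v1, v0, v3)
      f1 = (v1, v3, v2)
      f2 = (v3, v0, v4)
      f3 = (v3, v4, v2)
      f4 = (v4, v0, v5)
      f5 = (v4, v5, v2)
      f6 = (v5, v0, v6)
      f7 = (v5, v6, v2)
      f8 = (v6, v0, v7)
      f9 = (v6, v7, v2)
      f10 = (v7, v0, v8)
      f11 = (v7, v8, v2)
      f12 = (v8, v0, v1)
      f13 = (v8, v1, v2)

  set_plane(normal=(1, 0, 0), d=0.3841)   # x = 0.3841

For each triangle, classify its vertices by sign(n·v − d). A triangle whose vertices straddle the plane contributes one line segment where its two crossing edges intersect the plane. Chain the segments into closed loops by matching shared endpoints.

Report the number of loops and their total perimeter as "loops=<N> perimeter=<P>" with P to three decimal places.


loops=1 perimeter=4.308

Straddling triangles (8 of 14):
  (v1,v0,v3) [+-+] → (0.3841, 0, 0)–(0.3841, 0.481619, 0)  len=0.4816
  (v1,v3,v2) [++-] → (0.3841, 0.481619, 0.614338)–(0.3841, 0, 0.98544)  len=0.6080
  (v3,v0,v4) [+--] → (0.3841, 0.481619, 0)–(0.3841, 0.836443, 0)  len=0.3548
  (v3,v4,v2) [+--] → (0.3841, 0.836443, 0)–(0.3841, 0.481619, 0.614338)  len=0.7094
  (v7,v0,v8) [--+] → (0.3841, -0.481619, 0)–(0.3841, -0.836443, 0)  len=0.3548
  (v7,v8,v2) [-+-] → (0.3841, -0.836443, 0)–(0.3841, -0.481619, 0.614338)  len=0.7094
  (v8,v0,v1) [+-+] → (0.3841, -0.481619, 0)–(0.3841, 0, 0)  len=0.4816
  (v8,v1,v2) [++-] → (0.3841, 0, 0.98544)–(0.3841, -0.481619, 0.614338)  len=0.6080

Chained into 1 loop(s):
  loop 1: 8 segments, perimeter = 4.3078
Total perimeter = 4.308


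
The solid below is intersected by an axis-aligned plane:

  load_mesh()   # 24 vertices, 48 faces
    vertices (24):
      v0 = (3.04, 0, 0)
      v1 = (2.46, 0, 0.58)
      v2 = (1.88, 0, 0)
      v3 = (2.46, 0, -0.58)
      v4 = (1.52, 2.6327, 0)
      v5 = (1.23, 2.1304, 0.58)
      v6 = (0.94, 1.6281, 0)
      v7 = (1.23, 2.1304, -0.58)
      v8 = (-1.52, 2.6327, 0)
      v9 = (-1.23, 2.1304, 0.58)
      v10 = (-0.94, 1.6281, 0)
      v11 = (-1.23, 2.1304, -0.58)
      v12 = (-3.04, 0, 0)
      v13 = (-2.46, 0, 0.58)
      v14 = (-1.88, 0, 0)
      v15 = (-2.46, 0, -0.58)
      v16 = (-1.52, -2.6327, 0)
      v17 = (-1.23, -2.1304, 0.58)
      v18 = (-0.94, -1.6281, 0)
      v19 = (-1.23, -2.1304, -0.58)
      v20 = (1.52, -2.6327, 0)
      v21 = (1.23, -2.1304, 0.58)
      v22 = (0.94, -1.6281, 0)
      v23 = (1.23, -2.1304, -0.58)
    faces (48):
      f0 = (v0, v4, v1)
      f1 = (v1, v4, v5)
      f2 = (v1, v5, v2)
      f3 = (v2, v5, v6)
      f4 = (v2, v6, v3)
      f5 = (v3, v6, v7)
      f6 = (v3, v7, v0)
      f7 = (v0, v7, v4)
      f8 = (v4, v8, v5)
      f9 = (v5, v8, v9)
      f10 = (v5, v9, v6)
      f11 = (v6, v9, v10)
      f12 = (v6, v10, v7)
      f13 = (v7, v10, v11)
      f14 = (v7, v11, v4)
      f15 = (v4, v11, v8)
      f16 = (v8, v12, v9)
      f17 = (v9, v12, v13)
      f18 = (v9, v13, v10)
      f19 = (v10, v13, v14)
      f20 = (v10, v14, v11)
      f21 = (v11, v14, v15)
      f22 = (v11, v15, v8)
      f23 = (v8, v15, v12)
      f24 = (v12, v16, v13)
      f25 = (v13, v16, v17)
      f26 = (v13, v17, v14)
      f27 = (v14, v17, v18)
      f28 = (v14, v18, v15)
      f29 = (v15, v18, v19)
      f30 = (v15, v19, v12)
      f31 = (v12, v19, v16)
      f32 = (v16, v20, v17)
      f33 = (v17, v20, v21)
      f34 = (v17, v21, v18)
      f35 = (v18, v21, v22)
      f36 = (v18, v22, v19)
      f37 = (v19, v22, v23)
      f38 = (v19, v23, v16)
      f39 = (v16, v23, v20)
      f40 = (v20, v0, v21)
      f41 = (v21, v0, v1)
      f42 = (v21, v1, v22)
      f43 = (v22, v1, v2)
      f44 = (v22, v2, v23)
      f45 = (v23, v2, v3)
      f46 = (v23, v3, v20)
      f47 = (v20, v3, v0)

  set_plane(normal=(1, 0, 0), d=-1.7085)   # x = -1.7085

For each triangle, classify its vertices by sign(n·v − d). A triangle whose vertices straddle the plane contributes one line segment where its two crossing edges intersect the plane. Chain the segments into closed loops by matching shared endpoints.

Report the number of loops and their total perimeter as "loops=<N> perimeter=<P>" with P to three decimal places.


Straddling triangles (16 of 48):
  (v8,v12,v9) [+-+] → (-1.7085, 2.30621, 0)–(-1.7085, 1.5672, 0.426669)  len=0.8533
  (v9,v12,v13) [+--] → (-1.7085, 1.5672, 0.426669)–(-1.7085, 1.30162, 0.58)  len=0.3067
  (v9,v13,v10) [+-+] → (-1.7085, 1.30162, 0.58)–(-1.7085, 0.804945, 0.293243)  len=0.5735
  (v10,v13,v14) [+--] → (-1.7085, 0.804945, 0.293243)–(-1.7085, 0.297042, 0)  len=0.5865
  (v10,v14,v11) [+-+] → (-1.7085, 0.297042, 0)–(-1.7085, 0.562098, -0.153031)  len=0.3061
  (v11,v14,v15) [+--] → (-1.7085, 0.562098, -0.153031)–(-1.7085, 1.30162, -0.58)  len=0.8539
  (v11,v15,v8) [+-+] → (-1.7085, 1.30162, -0.58)–(-1.7085, 2.10476, -0.116309)  len=0.9274
  (v8,v15,v12) [+--] → (-1.7085, 2.10476, -0.116309)–(-1.7085, 2.30621, 0)  len=0.2326
  (v12,v16,v13) [-+-] → (-1.7085, -2.30621, 0)–(-1.7085, -2.10476, 0.116309)  len=0.2326
  (v13,v16,v17) [-++] → (-1.7085, -2.10476, 0.116309)–(-1.7085, -1.30162, 0.58)  len=0.9274
  (v13,v17,v14) [-+-] → (-1.7085, -1.30162, 0.58)–(-1.7085, -0.562098, 0.153031)  len=0.8539
  (v14,v17,v18) [-++] → (-1.7085, -0.562098, 0.153031)–(-1.7085, -0.297042, 0)  len=0.3061
  (v14,v18,v15) [-+-] → (-1.7085, -0.297042, 0)–(-1.7085, -0.804945, -0.293243)  len=0.5865
  (v15,v18,v19) [-++] → (-1.7085, -0.804945, -0.293243)–(-1.7085, -1.30162, -0.58)  len=0.5735
  (v15,v19,v12) [-+-] → (-1.7085, -1.30162, -0.58)–(-1.7085, -1.5672, -0.426669)  len=0.3067
  (v12,v19,v16) [-++] → (-1.7085, -1.5672, -0.426669)–(-1.7085, -2.30621, 0)  len=0.8533

Chained into 2 loop(s):
  loop 1: 8 segments, perimeter = 4.6400
  loop 2: 8 segments, perimeter = 4.6400
Total perimeter = 9.280

loops=2 perimeter=9.280


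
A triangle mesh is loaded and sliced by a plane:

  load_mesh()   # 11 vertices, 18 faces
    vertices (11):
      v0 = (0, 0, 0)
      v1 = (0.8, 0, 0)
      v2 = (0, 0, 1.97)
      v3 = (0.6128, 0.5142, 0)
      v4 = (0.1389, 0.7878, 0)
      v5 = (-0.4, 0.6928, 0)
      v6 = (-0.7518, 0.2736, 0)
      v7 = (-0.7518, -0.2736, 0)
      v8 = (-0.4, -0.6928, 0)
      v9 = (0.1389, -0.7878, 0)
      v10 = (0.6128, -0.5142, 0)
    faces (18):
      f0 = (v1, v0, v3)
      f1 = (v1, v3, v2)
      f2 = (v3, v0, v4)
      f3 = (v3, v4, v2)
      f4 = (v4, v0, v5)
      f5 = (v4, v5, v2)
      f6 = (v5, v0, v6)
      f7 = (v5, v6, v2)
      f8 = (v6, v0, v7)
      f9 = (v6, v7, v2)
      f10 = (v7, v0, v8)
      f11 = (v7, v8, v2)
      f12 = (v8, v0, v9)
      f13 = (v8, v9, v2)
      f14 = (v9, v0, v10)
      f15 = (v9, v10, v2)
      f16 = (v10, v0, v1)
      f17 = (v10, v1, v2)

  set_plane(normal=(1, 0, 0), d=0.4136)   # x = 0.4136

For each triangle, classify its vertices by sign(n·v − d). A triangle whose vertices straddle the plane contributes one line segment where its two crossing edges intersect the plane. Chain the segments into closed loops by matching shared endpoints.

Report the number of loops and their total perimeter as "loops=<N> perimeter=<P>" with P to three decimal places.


Straddling triangles (8 of 18):
  (v1,v0,v3) [+-+] → (0.4136, 0, 0)–(0.4136, 0.347051, 0)  len=0.3471
  (v1,v3,v2) [++-] → (0.4136, 0.347051, 0.640379)–(0.4136, 0, 0.95151)  len=0.4661
  (v3,v0,v4) [+--] → (0.4136, 0.347051, 0)–(0.4136, 0.629206, 0)  len=0.2822
  (v3,v4,v2) [+--] → (0.4136, 0.629206, 0)–(0.4136, 0.347051, 0.640379)  len=0.6998
  (v9,v0,v10) [--+] → (0.4136, -0.347051, 0)–(0.4136, -0.629206, 0)  len=0.2822
  (v9,v10,v2) [-+-] → (0.4136, -0.629206, 0)–(0.4136, -0.347051, 0.640379)  len=0.6998
  (v10,v0,v1) [+-+] → (0.4136, -0.347051, 0)–(0.4136, 0, 0)  len=0.3471
  (v10,v1,v2) [++-] → (0.4136, 0, 0.95151)–(0.4136, -0.347051, 0.640379)  len=0.4661

Chained into 1 loop(s):
  loop 1: 8 segments, perimeter = 3.5902
Total perimeter = 3.590

loops=1 perimeter=3.590


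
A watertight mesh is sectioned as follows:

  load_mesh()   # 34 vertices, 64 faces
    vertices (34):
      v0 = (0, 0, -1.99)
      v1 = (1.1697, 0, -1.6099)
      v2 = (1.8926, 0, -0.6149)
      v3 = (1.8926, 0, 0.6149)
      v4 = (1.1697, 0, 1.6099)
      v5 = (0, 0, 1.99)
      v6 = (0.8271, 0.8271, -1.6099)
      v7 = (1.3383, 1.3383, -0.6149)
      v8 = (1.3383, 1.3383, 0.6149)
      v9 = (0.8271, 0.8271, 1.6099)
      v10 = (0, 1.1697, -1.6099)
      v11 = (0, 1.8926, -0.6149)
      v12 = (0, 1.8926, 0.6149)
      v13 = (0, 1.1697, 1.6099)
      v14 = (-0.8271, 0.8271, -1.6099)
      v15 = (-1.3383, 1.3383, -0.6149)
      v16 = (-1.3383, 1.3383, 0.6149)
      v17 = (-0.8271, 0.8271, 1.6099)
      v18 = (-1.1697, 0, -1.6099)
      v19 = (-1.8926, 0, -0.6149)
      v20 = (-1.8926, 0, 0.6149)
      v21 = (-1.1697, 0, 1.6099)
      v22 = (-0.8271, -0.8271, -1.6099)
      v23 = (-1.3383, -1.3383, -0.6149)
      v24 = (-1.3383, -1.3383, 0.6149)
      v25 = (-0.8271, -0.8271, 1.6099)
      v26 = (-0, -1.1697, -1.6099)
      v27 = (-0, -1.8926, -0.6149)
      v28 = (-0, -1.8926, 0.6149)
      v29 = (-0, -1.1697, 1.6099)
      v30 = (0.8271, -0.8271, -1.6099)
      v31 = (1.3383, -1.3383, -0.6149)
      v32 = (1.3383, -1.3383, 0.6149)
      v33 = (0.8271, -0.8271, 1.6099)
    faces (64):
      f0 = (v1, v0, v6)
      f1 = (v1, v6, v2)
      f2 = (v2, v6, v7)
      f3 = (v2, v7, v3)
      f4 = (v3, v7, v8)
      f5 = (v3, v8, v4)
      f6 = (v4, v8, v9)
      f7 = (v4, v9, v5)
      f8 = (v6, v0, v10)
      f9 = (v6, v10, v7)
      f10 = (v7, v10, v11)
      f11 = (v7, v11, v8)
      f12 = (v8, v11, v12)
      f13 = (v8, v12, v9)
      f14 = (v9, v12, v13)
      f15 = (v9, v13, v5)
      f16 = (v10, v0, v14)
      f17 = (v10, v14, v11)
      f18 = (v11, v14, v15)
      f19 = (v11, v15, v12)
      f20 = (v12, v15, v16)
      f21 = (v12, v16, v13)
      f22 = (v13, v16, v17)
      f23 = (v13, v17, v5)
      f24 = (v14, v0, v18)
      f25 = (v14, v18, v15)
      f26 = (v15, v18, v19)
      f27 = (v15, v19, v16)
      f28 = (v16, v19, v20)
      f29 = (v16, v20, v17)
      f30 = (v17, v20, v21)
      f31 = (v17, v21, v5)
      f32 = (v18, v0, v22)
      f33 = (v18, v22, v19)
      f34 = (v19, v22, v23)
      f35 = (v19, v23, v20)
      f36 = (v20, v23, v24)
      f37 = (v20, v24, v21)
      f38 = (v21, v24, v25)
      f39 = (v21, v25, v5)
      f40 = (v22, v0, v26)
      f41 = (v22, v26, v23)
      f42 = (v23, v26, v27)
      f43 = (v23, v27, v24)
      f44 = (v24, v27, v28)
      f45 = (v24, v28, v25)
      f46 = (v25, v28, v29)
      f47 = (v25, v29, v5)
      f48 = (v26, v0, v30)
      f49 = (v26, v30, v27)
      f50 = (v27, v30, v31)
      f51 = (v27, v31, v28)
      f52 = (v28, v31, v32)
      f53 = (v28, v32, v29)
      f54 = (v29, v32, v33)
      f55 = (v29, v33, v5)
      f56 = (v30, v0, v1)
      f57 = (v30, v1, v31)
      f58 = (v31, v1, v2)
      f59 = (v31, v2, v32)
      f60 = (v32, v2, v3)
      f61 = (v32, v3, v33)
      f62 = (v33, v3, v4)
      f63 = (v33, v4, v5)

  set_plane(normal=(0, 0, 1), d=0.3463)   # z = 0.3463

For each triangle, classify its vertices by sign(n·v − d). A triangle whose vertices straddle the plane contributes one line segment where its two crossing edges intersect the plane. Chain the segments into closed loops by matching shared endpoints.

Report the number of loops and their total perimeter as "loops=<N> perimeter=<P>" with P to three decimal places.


Straddling triangles (16 of 64):
  (v2,v7,v3) [--+] → (1.77154, 0.292297, 0.3463)–(1.8926, 0, 0.3463)  len=0.3164
  (v3,v7,v8) [+-+] → (1.77154, 0.292297, 0.3463)–(1.3383, 1.3383, 0.3463)  len=1.1322
  (v7,v11,v8) [--+] → (1.046, 1.45936, 0.3463)–(1.3383, 1.3383, 0.3463)  len=0.3164
  (v8,v11,v12) [+-+] → (1.046, 1.45936, 0.3463)–(0, 1.8926, 0.3463)  len=1.1322
  (v11,v15,v12) [--+] → (-0.292297, 1.77154, 0.3463)–(0, 1.8926, 0.3463)  len=0.3164
  (v12,v15,v16) [+-+] → (-0.292297, 1.77154, 0.3463)–(-1.3383, 1.3383, 0.3463)  len=1.1322
  (v15,v19,v16) [--+] → (-1.45936, 1.046, 0.3463)–(-1.3383, 1.3383, 0.3463)  len=0.3164
  (v16,v19,v20) [+-+] → (-1.45936, 1.046, 0.3463)–(-1.8926, 0, 0.3463)  len=1.1322
  (v19,v23,v20) [--+] → (-1.77154, -0.292297, 0.3463)–(-1.8926, 0, 0.3463)  len=0.3164
  (v20,v23,v24) [+-+] → (-1.77154, -0.292297, 0.3463)–(-1.3383, -1.3383, 0.3463)  len=1.1322
  (v23,v27,v24) [--+] → (-1.046, -1.45936, 0.3463)–(-1.3383, -1.3383, 0.3463)  len=0.3164
  (v24,v27,v28) [+-+] → (-1.046, -1.45936, 0.3463)–(0, -1.8926, 0.3463)  len=1.1322
  (v27,v31,v28) [--+] → (0.292297, -1.77154, 0.3463)–(0, -1.8926, 0.3463)  len=0.3164
  (v28,v31,v32) [+-+] → (0.292297, -1.77154, 0.3463)–(1.3383, -1.3383, 0.3463)  len=1.1322
  (v31,v2,v32) [--+] → (1.45936, -1.046, 0.3463)–(1.3383, -1.3383, 0.3463)  len=0.3164
  (v32,v2,v3) [+-+] → (1.45936, -1.046, 0.3463)–(1.8926, 0, 0.3463)  len=1.1322

Chained into 1 loop(s):
  loop 1: 16 segments, perimeter = 11.5884
Total perimeter = 11.588

loops=1 perimeter=11.588


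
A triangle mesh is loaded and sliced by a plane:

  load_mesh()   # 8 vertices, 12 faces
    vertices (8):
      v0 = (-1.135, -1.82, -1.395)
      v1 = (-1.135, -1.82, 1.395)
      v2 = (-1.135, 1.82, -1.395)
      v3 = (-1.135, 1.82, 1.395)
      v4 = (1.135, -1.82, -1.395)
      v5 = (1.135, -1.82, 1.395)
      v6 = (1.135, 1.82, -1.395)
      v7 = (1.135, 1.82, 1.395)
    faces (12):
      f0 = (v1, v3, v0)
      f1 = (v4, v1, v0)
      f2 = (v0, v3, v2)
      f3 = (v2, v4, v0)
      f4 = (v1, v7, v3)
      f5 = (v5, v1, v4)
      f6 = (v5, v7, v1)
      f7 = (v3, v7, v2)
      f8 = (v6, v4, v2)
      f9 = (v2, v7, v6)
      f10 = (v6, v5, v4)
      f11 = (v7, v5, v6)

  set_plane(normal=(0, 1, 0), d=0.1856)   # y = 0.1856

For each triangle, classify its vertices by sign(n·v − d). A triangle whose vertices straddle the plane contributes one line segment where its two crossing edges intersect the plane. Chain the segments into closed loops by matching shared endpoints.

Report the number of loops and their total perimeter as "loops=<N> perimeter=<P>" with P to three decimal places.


loops=1 perimeter=10.120

Straddling triangles (8 of 12):
  (v1,v3,v0) [-+-] → (-1.135, 0.1856, 1.395)–(-1.135, 0.1856, 0.142259)  len=1.2527
  (v0,v3,v2) [-++] → (-1.135, 0.1856, 0.142259)–(-1.135, 0.1856, -1.395)  len=1.5373
  (v2,v4,v0) [+--] → (-0.115745, 0.1856, -1.395)–(-1.135, 0.1856, -1.395)  len=1.0193
  (v1,v7,v3) [-++] → (0.115745, 0.1856, 1.395)–(-1.135, 0.1856, 1.395)  len=1.2507
  (v5,v7,v1) [-+-] → (1.135, 0.1856, 1.395)–(0.115745, 0.1856, 1.395)  len=1.0193
  (v6,v4,v2) [+-+] → (1.135, 0.1856, -1.395)–(-0.115745, 0.1856, -1.395)  len=1.2507
  (v6,v5,v4) [+--] → (1.135, 0.1856, -0.142259)–(1.135, 0.1856, -1.395)  len=1.2527
  (v7,v5,v6) [+-+] → (1.135, 0.1856, 1.395)–(1.135, 0.1856, -0.142259)  len=1.5373

Chained into 1 loop(s):
  loop 1: 8 segments, perimeter = 10.1200
Total perimeter = 10.120


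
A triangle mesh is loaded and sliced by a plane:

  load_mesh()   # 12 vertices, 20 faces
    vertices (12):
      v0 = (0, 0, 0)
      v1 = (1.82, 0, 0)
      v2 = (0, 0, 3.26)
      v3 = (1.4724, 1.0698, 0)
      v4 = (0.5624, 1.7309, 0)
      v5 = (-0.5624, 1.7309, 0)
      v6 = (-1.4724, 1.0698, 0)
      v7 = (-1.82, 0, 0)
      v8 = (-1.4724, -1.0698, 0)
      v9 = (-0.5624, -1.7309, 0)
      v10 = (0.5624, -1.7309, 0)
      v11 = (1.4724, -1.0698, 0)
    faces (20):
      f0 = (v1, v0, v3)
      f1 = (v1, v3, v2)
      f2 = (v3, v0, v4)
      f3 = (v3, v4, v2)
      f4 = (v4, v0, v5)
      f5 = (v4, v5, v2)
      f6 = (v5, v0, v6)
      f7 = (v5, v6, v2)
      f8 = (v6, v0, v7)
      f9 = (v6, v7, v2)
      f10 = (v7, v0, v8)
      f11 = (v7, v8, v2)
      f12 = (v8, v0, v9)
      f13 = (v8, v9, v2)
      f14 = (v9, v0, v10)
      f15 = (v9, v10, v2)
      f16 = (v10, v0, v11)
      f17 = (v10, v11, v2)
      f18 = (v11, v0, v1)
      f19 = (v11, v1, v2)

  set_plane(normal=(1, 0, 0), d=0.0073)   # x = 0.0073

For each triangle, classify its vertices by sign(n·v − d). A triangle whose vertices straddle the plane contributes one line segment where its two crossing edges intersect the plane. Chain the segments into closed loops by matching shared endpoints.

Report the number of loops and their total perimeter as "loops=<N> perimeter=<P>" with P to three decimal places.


loops=1 perimeter=10.823

Straddling triangles (12 of 20):
  (v1,v0,v3) [+-+] → (0.0073, 0, 0)–(0.0073, 0.00530395, 0)  len=0.0053
  (v1,v3,v2) [++-] → (0.0073, 0.00530395, 3.24384)–(0.0073, 0, 3.24692)  len=0.0061
  (v3,v0,v4) [+-+] → (0.0073, 0.00530395, 0)–(0.0073, 0.0224672, 0)  len=0.0172
  (v3,v4,v2) [++-] → (0.0073, 0.0224672, 3.21768)–(0.0073, 0.00530395, 3.24384)  len=0.0313
  (v4,v0,v5) [+--] → (0.0073, 0.0224672, 0)–(0.0073, 1.7309, 0)  len=1.7084
  (v4,v5,v2) [+--] → (0.0073, 1.7309, 0)–(0.0073, 0.0224672, 3.21768)  len=3.6431
  (v9,v0,v10) [--+] → (0.0073, -0.0224672, 0)–(0.0073, -1.7309, 0)  len=1.7084
  (v9,v10,v2) [-+-] → (0.0073, -1.7309, 0)–(0.0073, -0.0224672, 3.21768)  len=3.6431
  (v10,v0,v11) [+-+] → (0.0073, -0.0224672, 0)–(0.0073, -0.00530395, 0)  len=0.0172
  (v10,v11,v2) [++-] → (0.0073, -0.00530395, 3.24384)–(0.0073, -0.0224672, 3.21768)  len=0.0313
  (v11,v0,v1) [+-+] → (0.0073, -0.00530395, 0)–(0.0073, 0, 0)  len=0.0053
  (v11,v1,v2) [++-] → (0.0073, 0, 3.24692)–(0.0073, -0.00530395, 3.24384)  len=0.0061

Chained into 1 loop(s):
  loop 1: 12 segments, perimeter = 10.8229
Total perimeter = 10.823
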